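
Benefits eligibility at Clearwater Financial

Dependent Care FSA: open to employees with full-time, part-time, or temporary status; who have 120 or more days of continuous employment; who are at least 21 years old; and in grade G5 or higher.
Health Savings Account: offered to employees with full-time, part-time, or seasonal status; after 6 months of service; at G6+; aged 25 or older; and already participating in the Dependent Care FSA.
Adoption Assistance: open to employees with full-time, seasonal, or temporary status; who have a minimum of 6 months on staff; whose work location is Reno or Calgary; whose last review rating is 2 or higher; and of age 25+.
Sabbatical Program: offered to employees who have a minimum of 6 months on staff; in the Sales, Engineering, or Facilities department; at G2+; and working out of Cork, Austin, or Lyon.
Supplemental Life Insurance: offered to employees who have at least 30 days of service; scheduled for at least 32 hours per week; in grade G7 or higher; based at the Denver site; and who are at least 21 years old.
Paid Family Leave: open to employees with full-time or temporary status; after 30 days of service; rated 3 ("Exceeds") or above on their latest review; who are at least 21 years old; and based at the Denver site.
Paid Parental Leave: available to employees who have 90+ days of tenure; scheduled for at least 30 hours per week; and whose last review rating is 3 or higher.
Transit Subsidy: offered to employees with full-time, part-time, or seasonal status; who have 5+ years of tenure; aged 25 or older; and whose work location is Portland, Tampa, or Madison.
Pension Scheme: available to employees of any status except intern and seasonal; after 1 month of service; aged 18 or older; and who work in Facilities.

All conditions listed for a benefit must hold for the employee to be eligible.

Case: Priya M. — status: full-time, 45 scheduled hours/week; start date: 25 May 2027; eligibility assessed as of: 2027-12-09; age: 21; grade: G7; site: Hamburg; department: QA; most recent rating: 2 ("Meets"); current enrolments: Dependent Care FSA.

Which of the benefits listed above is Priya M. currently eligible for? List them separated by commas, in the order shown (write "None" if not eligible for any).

Service from 25 May 2027 to 2027-12-09: 198 days.
Dependent Care FSA — status full-time ✓; service 198 days ≥ 120 days ✓; age 21 ≥ 21 ✓; grade G7 ≥ G5 ✓ → eligible.
Health Savings Account — status full-time ✓; service 198 days ≥ 6 months (≈180 days) ✓; grade G7 ≥ G6 ✓; age 21 < 25 ✗ → not eligible.
Adoption Assistance — status full-time ✓; service 198 days ≥ 6 months (≈180 days) ✓; site Hamburg ✗ (not Reno or Calgary) → not eligible.
Sabbatical Program — service 198 days ≥ 6 months (≈180 days) ✓; dept QA ✗ → not eligible.
Supplemental Life Insurance — service 198 days ≥ 30 days ✓; 45 hrs/wk ≥ 32 ✓; grade G7 ≥ G7 ✓; site Hamburg ✗ (not Denver) → not eligible.
Paid Family Leave — status full-time ✓; service 198 days ≥ 30 days ✓; rating 2 < 3 ✗ → not eligible.
Paid Parental Leave — service 198 days ≥ 90 days ✓; 45 hrs/wk ≥ 30 ✓; rating 2 < 3 ✗ → not eligible.
Transit Subsidy — status full-time ✓; service 198 days < 5 years (≈1825 days) ✗ → not eligible.
Pension Scheme — status full-time ✓ (not excluded); service 198 days ≥ 1 month (≈30 days) ✓; age 21 ≥ 18 ✓; dept QA ✗ → not eligible.

Dependent Care FSA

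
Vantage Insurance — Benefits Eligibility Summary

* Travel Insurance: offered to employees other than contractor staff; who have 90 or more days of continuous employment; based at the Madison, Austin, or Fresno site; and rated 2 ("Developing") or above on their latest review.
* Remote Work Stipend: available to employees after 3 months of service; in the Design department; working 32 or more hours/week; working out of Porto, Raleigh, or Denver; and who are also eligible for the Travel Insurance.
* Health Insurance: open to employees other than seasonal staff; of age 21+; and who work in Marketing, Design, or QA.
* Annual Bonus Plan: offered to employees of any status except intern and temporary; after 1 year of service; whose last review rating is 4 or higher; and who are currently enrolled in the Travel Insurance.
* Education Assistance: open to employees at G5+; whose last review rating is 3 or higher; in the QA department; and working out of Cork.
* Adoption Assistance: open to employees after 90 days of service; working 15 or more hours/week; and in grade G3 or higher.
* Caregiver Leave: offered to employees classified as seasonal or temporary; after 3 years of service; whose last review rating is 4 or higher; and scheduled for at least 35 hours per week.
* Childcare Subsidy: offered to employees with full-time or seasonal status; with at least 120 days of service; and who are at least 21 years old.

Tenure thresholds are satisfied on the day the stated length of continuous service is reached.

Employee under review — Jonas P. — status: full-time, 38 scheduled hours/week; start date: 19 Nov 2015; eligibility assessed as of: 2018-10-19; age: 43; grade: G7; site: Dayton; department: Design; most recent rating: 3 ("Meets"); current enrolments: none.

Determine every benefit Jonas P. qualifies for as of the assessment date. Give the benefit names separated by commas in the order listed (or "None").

Health Insurance, Adoption Assistance, Childcare Subsidy

Service from 19 Nov 2015 to 2018-10-19: 1065 days.
Travel Insurance — status full-time ✓ (not excluded); service 1065 days ≥ 90 days ✓; site Dayton ✗ (not Madison, Austin, or Fresno) → not eligible.
Remote Work Stipend — service 1065 days ≥ 3 months (≈90 days) ✓; dept Design ✓; 38 hrs/wk ≥ 32 ✓; site Dayton ✗ (not Porto, Raleigh, or Denver) → not eligible.
Health Insurance — status full-time ✓ (not excluded); age 43 ≥ 21 ✓; dept Design ✓ → eligible.
Annual Bonus Plan — status full-time ✓ (not excluded); service 1065 days ≥ 1 year (≈365 days) ✓; rating 3 < 4 ✗ → not eligible.
Education Assistance — grade G7 ≥ G5 ✓; rating 3 ≥ 3 ✓; dept Design ✗ → not eligible.
Adoption Assistance — service 1065 days ≥ 90 days ✓; 38 hrs/wk ≥ 15 ✓; grade G7 ≥ G3 ✓ → eligible.
Caregiver Leave — status full-time ✗ (requires seasonal or temporary) → not eligible.
Childcare Subsidy — status full-time ✓; service 1065 days ≥ 120 days ✓; age 43 ≥ 21 ✓ → eligible.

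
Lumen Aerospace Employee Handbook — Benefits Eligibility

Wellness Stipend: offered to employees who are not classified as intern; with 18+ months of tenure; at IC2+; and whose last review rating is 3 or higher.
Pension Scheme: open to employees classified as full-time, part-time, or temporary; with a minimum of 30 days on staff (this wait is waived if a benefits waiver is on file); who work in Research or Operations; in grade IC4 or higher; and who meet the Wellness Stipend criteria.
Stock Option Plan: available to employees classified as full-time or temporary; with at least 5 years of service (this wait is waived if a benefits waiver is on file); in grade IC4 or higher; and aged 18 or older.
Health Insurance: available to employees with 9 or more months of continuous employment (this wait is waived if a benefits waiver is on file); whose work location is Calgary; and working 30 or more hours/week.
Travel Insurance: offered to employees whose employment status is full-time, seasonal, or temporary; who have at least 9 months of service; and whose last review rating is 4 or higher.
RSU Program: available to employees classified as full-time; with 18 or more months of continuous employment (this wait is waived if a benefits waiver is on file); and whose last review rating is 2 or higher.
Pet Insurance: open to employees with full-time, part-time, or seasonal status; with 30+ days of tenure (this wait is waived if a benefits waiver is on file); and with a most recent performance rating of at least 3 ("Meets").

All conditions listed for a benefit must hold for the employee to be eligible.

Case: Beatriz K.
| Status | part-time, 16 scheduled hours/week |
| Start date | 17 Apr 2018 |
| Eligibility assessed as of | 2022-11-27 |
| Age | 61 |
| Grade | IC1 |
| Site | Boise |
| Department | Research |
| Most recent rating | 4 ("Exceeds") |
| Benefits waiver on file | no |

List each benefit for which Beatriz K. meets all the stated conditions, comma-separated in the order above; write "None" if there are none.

Service from 17 Apr 2018 to 2022-11-27: 1685 days.
Wellness Stipend — status part-time ✓ (not excluded); service 1685 days ≥ 18 months (≈540 days) ✓; grade IC1 < IC2 ✗ → not eligible.
Pension Scheme — status part-time ✓; no waiver, service 1685 days ≥ 30 days ✓; dept Research ✓; grade IC1 < IC4 ✗ → not eligible.
Stock Option Plan — status part-time ✗ (requires full-time or temporary) → not eligible.
Health Insurance — no waiver, service 1685 days ≥ 9 months (≈270 days) ✓; site Boise ✗ (not Calgary) → not eligible.
Travel Insurance — status part-time ✗ (requires full-time, seasonal, or temporary) → not eligible.
RSU Program — status part-time ✗ (requires full-time) → not eligible.
Pet Insurance — status part-time ✓; no waiver, service 1685 days ≥ 30 days ✓; rating 4 ≥ 3 ✓ → eligible.

Pet Insurance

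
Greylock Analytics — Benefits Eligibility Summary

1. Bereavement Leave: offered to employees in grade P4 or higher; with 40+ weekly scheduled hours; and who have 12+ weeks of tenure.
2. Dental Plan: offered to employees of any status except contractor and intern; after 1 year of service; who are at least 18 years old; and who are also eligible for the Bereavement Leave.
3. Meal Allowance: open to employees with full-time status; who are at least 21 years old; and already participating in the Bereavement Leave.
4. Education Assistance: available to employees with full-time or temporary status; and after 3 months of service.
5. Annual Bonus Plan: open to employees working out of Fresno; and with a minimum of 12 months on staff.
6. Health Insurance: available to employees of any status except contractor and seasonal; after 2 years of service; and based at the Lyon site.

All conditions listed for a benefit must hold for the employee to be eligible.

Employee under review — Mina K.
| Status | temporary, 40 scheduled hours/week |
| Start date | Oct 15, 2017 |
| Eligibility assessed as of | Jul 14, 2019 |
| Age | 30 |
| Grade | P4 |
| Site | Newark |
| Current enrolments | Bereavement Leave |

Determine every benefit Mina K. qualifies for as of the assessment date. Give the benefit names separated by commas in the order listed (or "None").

Service from Oct 15, 2017 to Jul 14, 2019: 637 days.
Bereavement Leave — grade P4 ≥ P4 ✓; 40 hrs/wk ≥ 40 ✓; service 637 days ≥ 12 weeks (≈84 days) ✓ → eligible.
Dental Plan — status temporary ✓ (not excluded); service 637 days ≥ 1 year (≈365 days) ✓; age 30 ≥ 18 ✓; eligible for Bereavement Leave ✓ → eligible.
Meal Allowance — status temporary ✗ (requires full-time) → not eligible.
Education Assistance — status temporary ✓; service 637 days ≥ 3 months (≈90 days) ✓ → eligible.
Annual Bonus Plan — site Newark ✗ (not Fresno) → not eligible.
Health Insurance — status temporary ✓ (not excluded); service 637 days < 2 years (≈730 days) ✗ → not eligible.

Bereavement Leave, Dental Plan, Education Assistance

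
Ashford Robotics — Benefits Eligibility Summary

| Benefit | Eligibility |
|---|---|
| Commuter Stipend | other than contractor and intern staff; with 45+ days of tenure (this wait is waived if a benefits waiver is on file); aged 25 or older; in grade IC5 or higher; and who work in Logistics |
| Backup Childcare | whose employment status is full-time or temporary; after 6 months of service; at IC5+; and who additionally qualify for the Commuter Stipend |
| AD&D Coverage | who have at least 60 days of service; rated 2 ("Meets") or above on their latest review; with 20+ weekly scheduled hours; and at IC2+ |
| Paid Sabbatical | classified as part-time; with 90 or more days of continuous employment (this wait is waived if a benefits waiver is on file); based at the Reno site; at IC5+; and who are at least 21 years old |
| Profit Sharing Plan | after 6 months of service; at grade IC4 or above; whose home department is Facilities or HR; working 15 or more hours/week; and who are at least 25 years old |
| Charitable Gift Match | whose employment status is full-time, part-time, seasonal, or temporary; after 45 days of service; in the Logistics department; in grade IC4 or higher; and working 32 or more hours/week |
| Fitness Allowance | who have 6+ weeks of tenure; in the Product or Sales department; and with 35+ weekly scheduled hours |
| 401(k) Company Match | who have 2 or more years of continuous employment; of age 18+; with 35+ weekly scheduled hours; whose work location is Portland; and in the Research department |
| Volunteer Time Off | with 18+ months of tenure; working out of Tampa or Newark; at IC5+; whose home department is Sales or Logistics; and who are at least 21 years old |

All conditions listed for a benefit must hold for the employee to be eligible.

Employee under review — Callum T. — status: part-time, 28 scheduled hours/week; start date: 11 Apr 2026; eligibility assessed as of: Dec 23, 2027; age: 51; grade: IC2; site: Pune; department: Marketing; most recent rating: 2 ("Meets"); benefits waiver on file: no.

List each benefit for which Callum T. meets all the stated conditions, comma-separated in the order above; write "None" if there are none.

AD&D Coverage

Service from 11 Apr 2026 to Dec 23, 2027: 621 days.
Commuter Stipend — status part-time ✓ (not excluded); no waiver, service 621 days ≥ 45 days ✓; age 51 ≥ 25 ✓; grade IC2 < IC5 ✗ → not eligible.
Backup Childcare — status part-time ✗ (requires full-time or temporary) → not eligible.
AD&D Coverage — service 621 days ≥ 60 days ✓; rating 2 ≥ 2 ✓; 28 hrs/wk ≥ 20 ✓; grade IC2 ≥ IC2 ✓ → eligible.
Paid Sabbatical — status part-time ✓; no waiver, service 621 days ≥ 90 days ✓; site Pune ✗ (not Reno) → not eligible.
Profit Sharing Plan — service 621 days ≥ 6 months (≈180 days) ✓; grade IC2 < IC4 ✗ → not eligible.
Charitable Gift Match — status part-time ✓; service 621 days ≥ 45 days ✓; dept Marketing ✗ → not eligible.
Fitness Allowance — service 621 days ≥ 6 weeks (≈42 days) ✓; dept Marketing ✗ → not eligible.
401(k) Company Match — service 621 days < 2 years (≈730 days) ✗ → not eligible.
Volunteer Time Off — service 621 days ≥ 18 months (≈540 days) ✓; site Pune ✗ (not Tampa or Newark) → not eligible.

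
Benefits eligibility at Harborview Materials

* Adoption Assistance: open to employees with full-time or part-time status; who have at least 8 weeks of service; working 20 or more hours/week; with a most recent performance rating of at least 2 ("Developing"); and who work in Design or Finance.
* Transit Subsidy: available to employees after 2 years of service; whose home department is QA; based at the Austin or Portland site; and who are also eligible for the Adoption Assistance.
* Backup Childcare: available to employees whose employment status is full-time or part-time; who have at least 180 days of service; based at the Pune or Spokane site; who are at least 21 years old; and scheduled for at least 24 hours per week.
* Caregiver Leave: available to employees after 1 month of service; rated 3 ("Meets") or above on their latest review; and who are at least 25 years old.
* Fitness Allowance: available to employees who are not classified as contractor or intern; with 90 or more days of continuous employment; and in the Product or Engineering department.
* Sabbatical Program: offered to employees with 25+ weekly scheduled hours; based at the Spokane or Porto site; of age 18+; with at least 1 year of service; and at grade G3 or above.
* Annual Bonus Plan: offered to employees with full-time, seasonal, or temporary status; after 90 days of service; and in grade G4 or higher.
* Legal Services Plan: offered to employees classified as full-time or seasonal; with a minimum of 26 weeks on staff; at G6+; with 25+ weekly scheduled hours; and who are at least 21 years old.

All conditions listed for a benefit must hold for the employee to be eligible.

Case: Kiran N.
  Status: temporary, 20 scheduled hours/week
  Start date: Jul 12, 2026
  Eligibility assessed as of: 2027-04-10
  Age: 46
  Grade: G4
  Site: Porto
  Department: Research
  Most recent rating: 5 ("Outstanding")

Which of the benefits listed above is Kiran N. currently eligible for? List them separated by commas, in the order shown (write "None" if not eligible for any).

Service from Jul 12, 2026 to 2027-04-10: 272 days.
Adoption Assistance — status temporary ✗ (requires full-time or part-time) → not eligible.
Transit Subsidy — service 272 days < 2 years (≈730 days) ✗ → not eligible.
Backup Childcare — status temporary ✗ (requires full-time or part-time) → not eligible.
Caregiver Leave — service 272 days ≥ 1 month (≈30 days) ✓; rating 5 ≥ 3 ✓; age 46 ≥ 25 ✓ → eligible.
Fitness Allowance — status temporary ✓ (not excluded); service 272 days ≥ 90 days ✓; dept Research ✗ → not eligible.
Sabbatical Program — 20 hrs/wk < 25 ✗ → not eligible.
Annual Bonus Plan — status temporary ✓; service 272 days ≥ 90 days ✓; grade G4 ≥ G4 ✓ → eligible.
Legal Services Plan — status temporary ✗ (requires full-time or seasonal) → not eligible.

Caregiver Leave, Annual Bonus Plan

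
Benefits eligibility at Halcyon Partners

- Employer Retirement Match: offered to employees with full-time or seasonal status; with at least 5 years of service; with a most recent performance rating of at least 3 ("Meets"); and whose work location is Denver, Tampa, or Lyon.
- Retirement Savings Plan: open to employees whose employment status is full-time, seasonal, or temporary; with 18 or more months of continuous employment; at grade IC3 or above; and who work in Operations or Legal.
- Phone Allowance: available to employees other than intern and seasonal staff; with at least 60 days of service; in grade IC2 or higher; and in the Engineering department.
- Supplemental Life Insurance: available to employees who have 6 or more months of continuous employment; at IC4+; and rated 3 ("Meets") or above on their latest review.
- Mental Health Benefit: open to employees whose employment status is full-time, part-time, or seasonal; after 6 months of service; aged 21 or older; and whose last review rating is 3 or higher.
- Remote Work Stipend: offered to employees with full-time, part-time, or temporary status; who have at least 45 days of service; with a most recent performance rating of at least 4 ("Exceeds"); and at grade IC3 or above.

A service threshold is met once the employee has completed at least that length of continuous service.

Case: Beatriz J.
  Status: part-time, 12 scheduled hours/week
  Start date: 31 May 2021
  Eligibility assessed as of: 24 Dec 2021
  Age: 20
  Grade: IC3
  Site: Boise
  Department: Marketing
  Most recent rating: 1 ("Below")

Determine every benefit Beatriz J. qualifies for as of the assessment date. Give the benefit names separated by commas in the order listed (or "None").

None

Service from 31 May 2021 to 24 Dec 2021: 207 days.
Employer Retirement Match — status part-time ✗ (requires full-time or seasonal) → not eligible.
Retirement Savings Plan — status part-time ✗ (requires full-time, seasonal, or temporary) → not eligible.
Phone Allowance — status part-time ✓ (not excluded); service 207 days ≥ 60 days ✓; grade IC3 ≥ IC2 ✓; dept Marketing ✗ → not eligible.
Supplemental Life Insurance — service 207 days ≥ 6 months (≈180 days) ✓; grade IC3 < IC4 ✗ → not eligible.
Mental Health Benefit — status part-time ✓; service 207 days ≥ 6 months (≈180 days) ✓; age 20 < 21 ✗ → not eligible.
Remote Work Stipend — status part-time ✓; service 207 days ≥ 45 days ✓; rating 1 < 4 ✗ → not eligible.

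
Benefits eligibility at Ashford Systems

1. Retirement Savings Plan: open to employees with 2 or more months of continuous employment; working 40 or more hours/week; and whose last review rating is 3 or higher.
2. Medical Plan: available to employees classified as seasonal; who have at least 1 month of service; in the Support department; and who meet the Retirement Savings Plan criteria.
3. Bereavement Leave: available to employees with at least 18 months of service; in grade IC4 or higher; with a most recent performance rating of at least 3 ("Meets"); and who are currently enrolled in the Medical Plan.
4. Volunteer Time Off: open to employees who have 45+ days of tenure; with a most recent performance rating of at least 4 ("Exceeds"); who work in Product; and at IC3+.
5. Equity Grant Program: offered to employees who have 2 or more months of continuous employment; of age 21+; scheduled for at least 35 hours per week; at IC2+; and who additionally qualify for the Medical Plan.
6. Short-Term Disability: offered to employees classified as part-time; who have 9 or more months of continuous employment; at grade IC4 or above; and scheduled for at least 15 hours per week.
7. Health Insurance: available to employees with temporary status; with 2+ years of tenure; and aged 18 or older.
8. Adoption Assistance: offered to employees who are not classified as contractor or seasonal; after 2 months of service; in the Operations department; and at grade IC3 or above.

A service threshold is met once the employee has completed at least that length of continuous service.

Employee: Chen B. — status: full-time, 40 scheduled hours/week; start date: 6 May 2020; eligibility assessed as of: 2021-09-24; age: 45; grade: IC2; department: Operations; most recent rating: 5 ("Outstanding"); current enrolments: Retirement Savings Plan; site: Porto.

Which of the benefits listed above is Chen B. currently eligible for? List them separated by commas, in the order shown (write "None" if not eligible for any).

Retirement Savings Plan

Service from 6 May 2020 to 2021-09-24: 506 days.
Retirement Savings Plan — service 506 days ≥ 2 months (≈60 days) ✓; 40 hrs/wk ≥ 40 ✓; rating 5 ≥ 3 ✓ → eligible.
Medical Plan — status full-time ✗ (requires seasonal) → not eligible.
Bereavement Leave — service 506 days < 18 months (≈540 days) ✗ → not eligible.
Volunteer Time Off — service 506 days ≥ 45 days ✓; rating 5 ≥ 4 ✓; dept Operations ✗ → not eligible.
Equity Grant Program — service 506 days ≥ 2 months (≈60 days) ✓; age 45 ≥ 21 ✓; 40 hrs/wk ≥ 35 ✓; grade IC2 ≥ IC2 ✓; not eligible for Medical Plan ✗ → not eligible.
Short-Term Disability — status full-time ✗ (requires part-time) → not eligible.
Health Insurance — status full-time ✗ (requires temporary) → not eligible.
Adoption Assistance — status full-time ✓ (not excluded); service 506 days ≥ 2 months (≈60 days) ✓; dept Operations ✓; grade IC2 < IC3 ✗ → not eligible.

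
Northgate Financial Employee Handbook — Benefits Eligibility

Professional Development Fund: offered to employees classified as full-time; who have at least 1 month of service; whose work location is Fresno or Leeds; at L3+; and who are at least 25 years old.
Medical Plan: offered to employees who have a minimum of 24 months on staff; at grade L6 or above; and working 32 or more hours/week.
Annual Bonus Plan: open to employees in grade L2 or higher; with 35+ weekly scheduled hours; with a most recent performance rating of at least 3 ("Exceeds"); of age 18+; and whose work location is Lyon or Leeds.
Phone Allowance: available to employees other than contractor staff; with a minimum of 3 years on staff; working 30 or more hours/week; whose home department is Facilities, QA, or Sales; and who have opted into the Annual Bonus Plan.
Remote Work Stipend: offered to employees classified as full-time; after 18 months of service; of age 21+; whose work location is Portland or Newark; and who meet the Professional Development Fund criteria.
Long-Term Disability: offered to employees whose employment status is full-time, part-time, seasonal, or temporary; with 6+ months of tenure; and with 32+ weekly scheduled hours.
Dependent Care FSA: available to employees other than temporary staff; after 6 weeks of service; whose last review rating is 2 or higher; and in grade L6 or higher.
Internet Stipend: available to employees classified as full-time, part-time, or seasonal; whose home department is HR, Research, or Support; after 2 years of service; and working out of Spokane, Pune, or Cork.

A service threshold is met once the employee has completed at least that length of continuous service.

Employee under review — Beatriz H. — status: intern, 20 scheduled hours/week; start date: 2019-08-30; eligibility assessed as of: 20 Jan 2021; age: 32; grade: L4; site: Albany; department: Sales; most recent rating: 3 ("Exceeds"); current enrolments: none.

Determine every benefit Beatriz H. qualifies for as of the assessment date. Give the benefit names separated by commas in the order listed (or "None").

None

Service from 2019-08-30 to 20 Jan 2021: 509 days.
Professional Development Fund — status intern ✗ (requires full-time) → not eligible.
Medical Plan — service 509 days < 24 months (≈720 days) ✗ → not eligible.
Annual Bonus Plan — grade L4 ≥ L2 ✓; 20 hrs/wk < 35 ✗ → not eligible.
Phone Allowance — status intern ✓ (not excluded); service 509 days < 3 years (≈1095 days) ✗ → not eligible.
Remote Work Stipend — status intern ✗ (requires full-time) → not eligible.
Long-Term Disability — status intern ✗ (requires full-time, part-time, seasonal, or temporary) → not eligible.
Dependent Care FSA — status intern ✓ (not excluded); service 509 days ≥ 6 weeks (≈42 days) ✓; rating 3 ≥ 2 ✓; grade L4 < L6 ✗ → not eligible.
Internet Stipend — status intern ✗ (requires full-time, part-time, or seasonal) → not eligible.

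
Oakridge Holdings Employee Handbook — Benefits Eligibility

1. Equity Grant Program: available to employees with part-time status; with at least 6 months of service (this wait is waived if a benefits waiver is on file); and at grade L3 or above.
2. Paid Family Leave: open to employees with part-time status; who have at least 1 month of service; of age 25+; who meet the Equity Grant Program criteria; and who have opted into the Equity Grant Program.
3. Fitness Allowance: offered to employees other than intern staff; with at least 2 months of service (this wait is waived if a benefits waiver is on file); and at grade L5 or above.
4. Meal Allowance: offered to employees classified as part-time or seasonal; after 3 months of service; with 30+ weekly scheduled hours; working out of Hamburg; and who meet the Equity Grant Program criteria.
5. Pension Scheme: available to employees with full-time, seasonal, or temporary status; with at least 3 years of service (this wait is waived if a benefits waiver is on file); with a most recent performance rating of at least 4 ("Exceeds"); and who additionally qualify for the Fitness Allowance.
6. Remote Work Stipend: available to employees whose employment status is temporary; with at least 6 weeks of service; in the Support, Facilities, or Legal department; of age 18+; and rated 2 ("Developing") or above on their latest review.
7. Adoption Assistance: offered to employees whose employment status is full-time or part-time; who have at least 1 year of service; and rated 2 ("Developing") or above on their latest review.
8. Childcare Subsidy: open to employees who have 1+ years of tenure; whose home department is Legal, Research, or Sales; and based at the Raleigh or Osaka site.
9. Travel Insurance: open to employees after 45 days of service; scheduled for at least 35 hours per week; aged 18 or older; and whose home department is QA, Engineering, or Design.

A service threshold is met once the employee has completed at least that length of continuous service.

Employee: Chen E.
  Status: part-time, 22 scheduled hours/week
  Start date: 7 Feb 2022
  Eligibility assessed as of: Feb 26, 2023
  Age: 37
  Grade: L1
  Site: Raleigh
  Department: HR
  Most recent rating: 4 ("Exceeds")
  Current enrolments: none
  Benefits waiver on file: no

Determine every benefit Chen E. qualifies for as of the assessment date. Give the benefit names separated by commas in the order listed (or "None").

Adoption Assistance

Service from 7 Feb 2022 to Feb 26, 2023: 384 days.
Equity Grant Program — status part-time ✓; no waiver, service 384 days ≥ 6 months (≈180 days) ✓; grade L1 < L3 ✗ → not eligible.
Paid Family Leave — status part-time ✓; service 384 days ≥ 1 month (≈30 days) ✓; age 37 ≥ 25 ✓; not eligible for Equity Grant Program ✗ → not eligible.
Fitness Allowance — status part-time ✓ (not excluded); no waiver, service 384 days ≥ 2 months (≈60 days) ✓; grade L1 < L5 ✗ → not eligible.
Meal Allowance — status part-time ✓; service 384 days ≥ 3 months (≈90 days) ✓; 22 hrs/wk < 30 ✗ → not eligible.
Pension Scheme — status part-time ✗ (requires full-time, seasonal, or temporary) → not eligible.
Remote Work Stipend — status part-time ✗ (requires temporary) → not eligible.
Adoption Assistance — status part-time ✓; service 384 days ≥ 1 year (≈365 days) ✓; rating 4 ≥ 2 ✓ → eligible.
Childcare Subsidy — service 384 days ≥ 1 year (≈365 days) ✓; dept HR ✗ → not eligible.
Travel Insurance — service 384 days ≥ 45 days ✓; 22 hrs/wk < 35 ✗ → not eligible.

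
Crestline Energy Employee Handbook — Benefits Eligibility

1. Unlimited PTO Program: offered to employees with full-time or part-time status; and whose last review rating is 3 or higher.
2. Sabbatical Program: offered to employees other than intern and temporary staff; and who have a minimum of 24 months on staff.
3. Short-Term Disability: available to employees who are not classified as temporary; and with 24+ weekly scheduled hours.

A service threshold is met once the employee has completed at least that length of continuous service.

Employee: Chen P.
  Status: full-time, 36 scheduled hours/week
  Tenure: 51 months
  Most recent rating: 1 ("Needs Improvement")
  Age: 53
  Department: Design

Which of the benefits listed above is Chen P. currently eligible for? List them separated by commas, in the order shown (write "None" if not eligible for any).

Sabbatical Program, Short-Term Disability

Unlimited PTO Program — status full-time ✓; rating 1 < 3 ✗ → not eligible.
Sabbatical Program — status full-time ✓ (not excluded); service 51 months ≥ 24 months ✓ → eligible.
Short-Term Disability — status full-time ✓ (not excluded); 36 hrs/wk ≥ 24 ✓ → eligible.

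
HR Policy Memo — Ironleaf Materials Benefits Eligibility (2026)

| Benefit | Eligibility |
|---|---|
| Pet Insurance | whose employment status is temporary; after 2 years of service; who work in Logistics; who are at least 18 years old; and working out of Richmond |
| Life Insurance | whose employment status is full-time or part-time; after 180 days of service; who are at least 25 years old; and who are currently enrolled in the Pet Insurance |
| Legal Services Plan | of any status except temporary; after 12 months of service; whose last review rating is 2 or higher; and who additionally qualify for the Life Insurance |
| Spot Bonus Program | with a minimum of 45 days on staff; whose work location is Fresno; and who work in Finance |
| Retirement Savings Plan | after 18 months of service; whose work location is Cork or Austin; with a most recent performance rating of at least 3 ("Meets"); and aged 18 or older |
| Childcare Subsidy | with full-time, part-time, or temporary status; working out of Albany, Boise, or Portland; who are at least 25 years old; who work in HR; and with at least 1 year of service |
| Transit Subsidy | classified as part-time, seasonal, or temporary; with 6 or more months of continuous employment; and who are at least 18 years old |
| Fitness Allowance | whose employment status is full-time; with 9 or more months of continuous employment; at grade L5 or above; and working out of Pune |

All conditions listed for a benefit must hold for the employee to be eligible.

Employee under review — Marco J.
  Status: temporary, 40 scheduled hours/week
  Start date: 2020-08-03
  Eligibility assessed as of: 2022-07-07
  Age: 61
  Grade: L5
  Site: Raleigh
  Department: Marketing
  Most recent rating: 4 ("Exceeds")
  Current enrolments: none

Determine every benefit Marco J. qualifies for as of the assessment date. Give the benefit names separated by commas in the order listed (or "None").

Transit Subsidy

Service from 2020-08-03 to 2022-07-07: 703 days.
Pet Insurance — status temporary ✓; service 703 days < 2 years (≈730 days) ✗ → not eligible.
Life Insurance — status temporary ✗ (requires full-time or part-time) → not eligible.
Legal Services Plan — status temporary ✗ (excluded) → not eligible.
Spot Bonus Program — service 703 days ≥ 45 days ✓; site Raleigh ✗ (not Fresno) → not eligible.
Retirement Savings Plan — service 703 days ≥ 18 months (≈540 days) ✓; site Raleigh ✗ (not Cork or Austin) → not eligible.
Childcare Subsidy — status temporary ✓; site Raleigh ✗ (not Albany, Boise, or Portland) → not eligible.
Transit Subsidy — status temporary ✓; service 703 days ≥ 6 months (≈180 days) ✓; age 61 ≥ 18 ✓ → eligible.
Fitness Allowance — status temporary ✗ (requires full-time) → not eligible.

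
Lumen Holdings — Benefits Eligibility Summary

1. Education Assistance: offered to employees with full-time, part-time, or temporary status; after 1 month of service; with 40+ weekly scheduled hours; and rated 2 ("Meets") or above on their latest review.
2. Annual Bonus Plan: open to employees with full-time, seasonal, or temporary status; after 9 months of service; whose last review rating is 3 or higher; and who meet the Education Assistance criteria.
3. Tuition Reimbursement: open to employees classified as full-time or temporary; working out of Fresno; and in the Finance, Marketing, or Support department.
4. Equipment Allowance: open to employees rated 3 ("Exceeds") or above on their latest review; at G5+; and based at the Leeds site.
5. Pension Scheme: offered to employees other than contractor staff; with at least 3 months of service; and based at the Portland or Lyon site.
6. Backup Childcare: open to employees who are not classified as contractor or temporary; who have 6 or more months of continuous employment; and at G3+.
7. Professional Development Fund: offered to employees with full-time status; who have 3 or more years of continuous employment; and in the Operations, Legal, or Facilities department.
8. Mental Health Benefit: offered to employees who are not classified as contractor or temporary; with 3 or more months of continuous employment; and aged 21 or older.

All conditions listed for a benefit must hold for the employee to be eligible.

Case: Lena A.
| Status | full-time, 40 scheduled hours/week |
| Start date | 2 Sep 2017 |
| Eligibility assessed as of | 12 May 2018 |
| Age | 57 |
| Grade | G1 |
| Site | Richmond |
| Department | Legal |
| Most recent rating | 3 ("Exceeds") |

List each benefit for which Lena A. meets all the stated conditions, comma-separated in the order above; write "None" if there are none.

Education Assistance, Mental Health Benefit

Service from 2 Sep 2017 to 12 May 2018: 252 days.
Education Assistance — status full-time ✓; service 252 days ≥ 1 month (≈30 days) ✓; 40 hrs/wk ≥ 40 ✓; rating 3 ≥ 2 ✓ → eligible.
Annual Bonus Plan — status full-time ✓; service 252 days < 9 months (≈270 days) ✗ → not eligible.
Tuition Reimbursement — status full-time ✓; site Richmond ✗ (not Fresno) → not eligible.
Equipment Allowance — rating 3 ≥ 3 ✓; grade G1 < G5 ✗ → not eligible.
Pension Scheme — status full-time ✓ (not excluded); service 252 days ≥ 3 months (≈90 days) ✓; site Richmond ✗ (not Portland or Lyon) → not eligible.
Backup Childcare — status full-time ✓ (not excluded); service 252 days ≥ 6 months (≈180 days) ✓; grade G1 < G3 ✗ → not eligible.
Professional Development Fund — status full-time ✓; service 252 days < 3 years (≈1095 days) ✗ → not eligible.
Mental Health Benefit — status full-time ✓ (not excluded); service 252 days ≥ 3 months (≈90 days) ✓; age 57 ≥ 21 ✓ → eligible.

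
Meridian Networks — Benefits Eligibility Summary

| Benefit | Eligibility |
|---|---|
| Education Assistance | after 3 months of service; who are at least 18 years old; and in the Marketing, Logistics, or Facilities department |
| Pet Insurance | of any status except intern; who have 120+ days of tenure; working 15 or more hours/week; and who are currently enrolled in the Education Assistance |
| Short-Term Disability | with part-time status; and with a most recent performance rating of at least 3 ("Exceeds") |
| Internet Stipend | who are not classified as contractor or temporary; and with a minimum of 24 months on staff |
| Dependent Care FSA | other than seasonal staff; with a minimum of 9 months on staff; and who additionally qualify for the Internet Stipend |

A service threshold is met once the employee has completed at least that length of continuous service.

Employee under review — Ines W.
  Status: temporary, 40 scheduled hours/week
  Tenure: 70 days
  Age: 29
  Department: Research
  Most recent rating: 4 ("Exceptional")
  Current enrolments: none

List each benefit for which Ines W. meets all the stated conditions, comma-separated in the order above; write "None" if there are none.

None

Education Assistance — service 70 days < 3 months (≈90 days) ✗ → not eligible.
Pet Insurance — status temporary ✓ (not excluded); service 70 days < 120 days ✗ → not eligible.
Short-Term Disability — status temporary ✗ (requires part-time) → not eligible.
Internet Stipend — status temporary ✗ (excluded) → not eligible.
Dependent Care FSA — status temporary ✓ (not excluded); service 70 days < 9 months (≈270 days) ✗ → not eligible.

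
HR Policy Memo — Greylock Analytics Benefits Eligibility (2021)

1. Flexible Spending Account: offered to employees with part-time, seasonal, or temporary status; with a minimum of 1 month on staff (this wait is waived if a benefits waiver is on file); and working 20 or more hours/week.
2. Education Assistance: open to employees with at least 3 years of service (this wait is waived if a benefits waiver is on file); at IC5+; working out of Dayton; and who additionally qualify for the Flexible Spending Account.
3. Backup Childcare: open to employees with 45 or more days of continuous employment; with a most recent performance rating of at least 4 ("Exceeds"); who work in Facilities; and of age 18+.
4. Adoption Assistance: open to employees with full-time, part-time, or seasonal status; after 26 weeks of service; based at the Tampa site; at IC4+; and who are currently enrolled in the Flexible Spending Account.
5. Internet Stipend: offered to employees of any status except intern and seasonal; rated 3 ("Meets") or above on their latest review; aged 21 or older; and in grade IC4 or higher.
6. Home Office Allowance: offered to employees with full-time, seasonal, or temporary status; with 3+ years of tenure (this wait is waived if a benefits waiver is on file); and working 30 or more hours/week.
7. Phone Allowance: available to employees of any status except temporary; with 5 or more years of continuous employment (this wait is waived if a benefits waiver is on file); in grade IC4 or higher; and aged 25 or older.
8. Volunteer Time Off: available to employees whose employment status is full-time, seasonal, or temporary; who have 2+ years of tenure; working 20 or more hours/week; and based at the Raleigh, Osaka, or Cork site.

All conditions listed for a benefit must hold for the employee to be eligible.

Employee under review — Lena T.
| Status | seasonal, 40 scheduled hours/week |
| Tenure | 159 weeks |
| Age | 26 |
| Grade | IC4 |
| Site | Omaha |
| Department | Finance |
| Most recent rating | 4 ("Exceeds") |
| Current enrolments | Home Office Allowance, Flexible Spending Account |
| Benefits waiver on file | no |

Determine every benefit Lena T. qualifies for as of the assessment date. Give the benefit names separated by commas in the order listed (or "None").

Flexible Spending Account, Home Office Allowance

Flexible Spending Account — status seasonal ✓; no waiver, service 159 weeks ≥ 1 month (≈30 days) ✓; 40 hrs/wk ≥ 20 ✓ → eligible.
Education Assistance — no waiver, service 159 weeks ≥ 3 years (≈1095 days) ✓; grade IC4 < IC5 ✗ → not eligible.
Backup Childcare — service 159 weeks ≥ 45 days ✓; rating 4 ≥ 4 ✓; dept Finance ✗ → not eligible.
Adoption Assistance — status seasonal ✓; service 159 weeks ≥ 26 weeks ✓; site Omaha ✗ (not Tampa) → not eligible.
Internet Stipend — status seasonal ✗ (excluded) → not eligible.
Home Office Allowance — status seasonal ✓; no waiver, service 159 weeks ≥ 3 years (≈1095 days) ✓; 40 hrs/wk ≥ 30 ✓ → eligible.
Phone Allowance — status seasonal ✓ (not excluded); no waiver, service 159 weeks < 5 years (≈1825 days) ✗ → not eligible.
Volunteer Time Off — status seasonal ✓; service 159 weeks ≥ 2 years (≈730 days) ✓; 40 hrs/wk ≥ 20 ✓; site Omaha ✗ (not Raleigh, Osaka, or Cork) → not eligible.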